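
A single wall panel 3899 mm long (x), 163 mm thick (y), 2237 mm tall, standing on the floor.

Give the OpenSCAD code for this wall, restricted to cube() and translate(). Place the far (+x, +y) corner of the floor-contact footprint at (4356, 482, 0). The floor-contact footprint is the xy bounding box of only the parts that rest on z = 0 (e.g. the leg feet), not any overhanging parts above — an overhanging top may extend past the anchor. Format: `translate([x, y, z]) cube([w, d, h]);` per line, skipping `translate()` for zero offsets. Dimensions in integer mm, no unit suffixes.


translate([457, 319, 0]) cube([3899, 163, 2237]);


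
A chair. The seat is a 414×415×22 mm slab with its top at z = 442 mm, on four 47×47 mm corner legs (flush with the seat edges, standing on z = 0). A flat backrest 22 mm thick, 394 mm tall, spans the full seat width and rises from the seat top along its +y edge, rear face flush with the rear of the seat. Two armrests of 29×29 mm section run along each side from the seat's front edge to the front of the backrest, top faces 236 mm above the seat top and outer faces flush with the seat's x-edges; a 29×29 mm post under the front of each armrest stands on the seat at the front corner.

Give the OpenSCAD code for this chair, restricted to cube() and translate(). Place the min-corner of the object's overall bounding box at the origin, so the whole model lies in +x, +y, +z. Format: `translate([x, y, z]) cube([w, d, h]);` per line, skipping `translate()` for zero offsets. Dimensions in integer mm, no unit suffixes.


translate([0, 0, 420]) cube([414, 415, 22]);
cube([47, 47, 420]);
translate([367, 0, 0]) cube([47, 47, 420]);
translate([0, 368, 0]) cube([47, 47, 420]);
translate([367, 368, 0]) cube([47, 47, 420]);
translate([0, 393, 442]) cube([414, 22, 394]);
translate([0, 0, 649]) cube([29, 393, 29]);
translate([385, 0, 649]) cube([29, 393, 29]);
translate([0, 0, 442]) cube([29, 29, 207]);
translate([385, 0, 442]) cube([29, 29, 207]);


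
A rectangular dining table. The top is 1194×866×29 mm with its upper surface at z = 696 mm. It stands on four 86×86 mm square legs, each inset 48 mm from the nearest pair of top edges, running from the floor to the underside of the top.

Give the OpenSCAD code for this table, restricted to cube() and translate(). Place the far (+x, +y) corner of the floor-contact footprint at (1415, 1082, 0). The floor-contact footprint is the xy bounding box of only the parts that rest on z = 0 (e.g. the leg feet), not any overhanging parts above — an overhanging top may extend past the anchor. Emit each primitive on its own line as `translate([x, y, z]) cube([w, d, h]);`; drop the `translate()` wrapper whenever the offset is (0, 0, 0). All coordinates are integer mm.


// leg_h = 696 - 29 = 667
translate([269, 264, 667]) cube([1194, 866, 29]);
translate([317, 312, 0]) cube([86, 86, 667]);
translate([1329, 312, 0]) cube([86, 86, 667]);
translate([317, 996, 0]) cube([86, 86, 667]);
translate([1329, 996, 0]) cube([86, 86, 667]);


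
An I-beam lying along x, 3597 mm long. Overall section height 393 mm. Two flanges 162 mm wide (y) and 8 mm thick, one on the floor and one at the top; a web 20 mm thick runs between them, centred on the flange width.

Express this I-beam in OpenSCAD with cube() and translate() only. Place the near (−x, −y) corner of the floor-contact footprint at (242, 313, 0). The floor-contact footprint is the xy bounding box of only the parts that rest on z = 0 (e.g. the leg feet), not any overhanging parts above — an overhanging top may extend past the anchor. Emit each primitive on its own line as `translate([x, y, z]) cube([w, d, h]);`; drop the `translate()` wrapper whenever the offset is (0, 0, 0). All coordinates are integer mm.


translate([242, 313, 0]) cube([3597, 162, 8]);
translate([242, 384, 8]) cube([3597, 20, 377]);
translate([242, 313, 385]) cube([3597, 162, 8]);


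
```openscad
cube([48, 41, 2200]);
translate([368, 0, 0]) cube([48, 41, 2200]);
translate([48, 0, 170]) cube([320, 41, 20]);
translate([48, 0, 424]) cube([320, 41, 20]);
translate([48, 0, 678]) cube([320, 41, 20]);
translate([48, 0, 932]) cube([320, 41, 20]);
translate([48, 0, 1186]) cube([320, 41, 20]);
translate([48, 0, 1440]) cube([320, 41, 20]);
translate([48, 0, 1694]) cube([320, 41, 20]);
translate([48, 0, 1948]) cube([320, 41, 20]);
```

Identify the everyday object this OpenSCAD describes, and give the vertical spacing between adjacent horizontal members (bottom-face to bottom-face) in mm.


A ladder. The rung spacing is 254 mm.

Two tall 48×41 posts with 8 short bars between them — a ladder. Adjacent rungs sit at z = 170 and z = 424, so the spacing is 424 − 170 = 254 mm.


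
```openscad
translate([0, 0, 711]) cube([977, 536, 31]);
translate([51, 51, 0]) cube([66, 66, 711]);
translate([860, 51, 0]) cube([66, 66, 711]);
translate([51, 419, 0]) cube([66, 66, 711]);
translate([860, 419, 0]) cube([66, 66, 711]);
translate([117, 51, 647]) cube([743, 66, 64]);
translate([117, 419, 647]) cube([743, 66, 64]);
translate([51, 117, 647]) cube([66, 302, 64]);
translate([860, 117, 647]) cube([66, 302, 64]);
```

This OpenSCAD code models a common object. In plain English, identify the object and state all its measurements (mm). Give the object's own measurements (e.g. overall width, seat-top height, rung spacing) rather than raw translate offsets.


A rectangular dining table. The top is 977×536×31 mm with its upper surface at z = 742 mm. It stands on four 66×66 mm square legs, each inset 51 mm from the nearest pair of top edges, running from the floor to the underside of the top. Four apron rails, 66 mm thick and 64 mm tall, run between adjacent legs with their top edges flush with the underside of the top and their outer faces flush with the legs' outer faces.


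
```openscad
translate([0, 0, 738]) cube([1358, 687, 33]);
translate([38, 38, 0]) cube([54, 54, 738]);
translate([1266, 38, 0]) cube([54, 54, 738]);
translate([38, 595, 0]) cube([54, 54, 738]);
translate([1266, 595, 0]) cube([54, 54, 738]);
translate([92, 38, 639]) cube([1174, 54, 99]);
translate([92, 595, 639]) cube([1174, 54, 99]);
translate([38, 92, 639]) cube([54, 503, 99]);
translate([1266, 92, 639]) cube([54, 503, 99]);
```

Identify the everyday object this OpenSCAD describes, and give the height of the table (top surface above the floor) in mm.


A table. The table height is 771 mm.

A 1358×687×33 slab sits at z = 738 on four 54 mm square posts — a table. The top surface is at 738 + 33 = 771 mm.


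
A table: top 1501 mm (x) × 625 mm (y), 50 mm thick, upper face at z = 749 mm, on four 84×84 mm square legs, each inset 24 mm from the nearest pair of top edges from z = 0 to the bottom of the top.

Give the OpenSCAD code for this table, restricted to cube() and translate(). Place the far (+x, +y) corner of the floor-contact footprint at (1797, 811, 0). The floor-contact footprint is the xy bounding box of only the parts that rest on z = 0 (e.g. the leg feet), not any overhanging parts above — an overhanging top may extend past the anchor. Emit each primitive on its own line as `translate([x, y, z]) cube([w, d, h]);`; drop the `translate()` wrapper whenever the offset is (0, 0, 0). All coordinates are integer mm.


translate([320, 210, 699]) cube([1501, 625, 50]);
translate([344, 234, 0]) cube([84, 84, 699]);
translate([1713, 234, 0]) cube([84, 84, 699]);
translate([344, 727, 0]) cube([84, 84, 699]);
translate([1713, 727, 0]) cube([84, 84, 699]);


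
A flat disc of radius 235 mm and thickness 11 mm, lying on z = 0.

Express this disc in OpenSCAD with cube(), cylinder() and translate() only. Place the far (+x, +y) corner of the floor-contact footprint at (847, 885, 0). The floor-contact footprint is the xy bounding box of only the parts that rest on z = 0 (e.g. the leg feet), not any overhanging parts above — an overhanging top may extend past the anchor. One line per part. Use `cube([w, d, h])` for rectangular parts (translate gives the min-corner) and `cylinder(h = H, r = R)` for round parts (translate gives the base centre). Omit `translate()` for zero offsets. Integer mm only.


translate([612, 650, 0]) cylinder(h = 11, r = 235);


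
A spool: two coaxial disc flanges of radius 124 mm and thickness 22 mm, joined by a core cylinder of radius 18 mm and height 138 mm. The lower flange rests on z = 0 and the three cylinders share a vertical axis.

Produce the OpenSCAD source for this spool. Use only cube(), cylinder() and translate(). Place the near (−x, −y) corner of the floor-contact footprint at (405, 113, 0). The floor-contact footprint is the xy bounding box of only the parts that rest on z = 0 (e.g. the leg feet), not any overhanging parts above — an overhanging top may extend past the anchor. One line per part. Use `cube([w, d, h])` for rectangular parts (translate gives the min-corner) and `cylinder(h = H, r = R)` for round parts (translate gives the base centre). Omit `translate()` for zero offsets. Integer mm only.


translate([529, 237, 0]) cylinder(h = 22, r = 124);
translate([529, 237, 22]) cylinder(h = 138, r = 18);
translate([529, 237, 160]) cylinder(h = 22, r = 124);


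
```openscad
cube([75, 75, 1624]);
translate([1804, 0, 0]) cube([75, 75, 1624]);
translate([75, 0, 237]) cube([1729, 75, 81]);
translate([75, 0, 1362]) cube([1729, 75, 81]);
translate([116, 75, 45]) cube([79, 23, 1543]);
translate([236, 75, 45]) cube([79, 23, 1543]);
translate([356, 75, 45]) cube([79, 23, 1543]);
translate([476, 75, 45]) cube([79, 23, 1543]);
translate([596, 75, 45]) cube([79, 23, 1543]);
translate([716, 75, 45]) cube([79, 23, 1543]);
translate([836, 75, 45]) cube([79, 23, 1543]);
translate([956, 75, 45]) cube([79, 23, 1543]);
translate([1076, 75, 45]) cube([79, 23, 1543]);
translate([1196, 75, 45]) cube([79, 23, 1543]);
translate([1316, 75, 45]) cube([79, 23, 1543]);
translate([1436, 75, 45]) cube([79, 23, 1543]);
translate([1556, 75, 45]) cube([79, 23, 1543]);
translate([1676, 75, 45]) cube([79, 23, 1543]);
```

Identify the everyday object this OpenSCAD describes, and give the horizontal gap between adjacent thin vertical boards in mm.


A fence section. The picket gap is 41 mm.

Two posts, two rails, 14 pickets — a fence section. Span 1729 mm holds 14 pickets of 79 mm with 15 equal gaps: ⌊(1729 − 14·79) / 15⌋ = 41 mm.


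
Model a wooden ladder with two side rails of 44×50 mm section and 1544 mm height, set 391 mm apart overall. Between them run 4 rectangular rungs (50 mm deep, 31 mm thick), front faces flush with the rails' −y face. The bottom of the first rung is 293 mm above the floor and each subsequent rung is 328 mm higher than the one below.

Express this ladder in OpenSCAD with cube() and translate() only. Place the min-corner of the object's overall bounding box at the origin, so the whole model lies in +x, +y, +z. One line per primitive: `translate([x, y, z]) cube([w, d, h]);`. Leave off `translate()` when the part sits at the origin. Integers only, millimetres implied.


cube([44, 50, 1544]);
translate([347, 0, 0]) cube([44, 50, 1544]);
translate([44, 0, 293]) cube([303, 50, 31]);
translate([44, 0, 621]) cube([303, 50, 31]);
translate([44, 0, 949]) cube([303, 50, 31]);
translate([44, 0, 1277]) cube([303, 50, 31]);


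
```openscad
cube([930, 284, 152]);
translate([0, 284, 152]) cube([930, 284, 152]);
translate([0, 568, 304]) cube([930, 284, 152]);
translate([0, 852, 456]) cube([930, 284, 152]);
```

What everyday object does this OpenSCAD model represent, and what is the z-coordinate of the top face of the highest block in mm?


A staircase. The total rise is 608 mm.

4 identical blocks, each offset up and back from the previous — a staircase. Each step is 152 mm tall and there are 4 of them, so the total rise is 4 × 152 = 608 mm.


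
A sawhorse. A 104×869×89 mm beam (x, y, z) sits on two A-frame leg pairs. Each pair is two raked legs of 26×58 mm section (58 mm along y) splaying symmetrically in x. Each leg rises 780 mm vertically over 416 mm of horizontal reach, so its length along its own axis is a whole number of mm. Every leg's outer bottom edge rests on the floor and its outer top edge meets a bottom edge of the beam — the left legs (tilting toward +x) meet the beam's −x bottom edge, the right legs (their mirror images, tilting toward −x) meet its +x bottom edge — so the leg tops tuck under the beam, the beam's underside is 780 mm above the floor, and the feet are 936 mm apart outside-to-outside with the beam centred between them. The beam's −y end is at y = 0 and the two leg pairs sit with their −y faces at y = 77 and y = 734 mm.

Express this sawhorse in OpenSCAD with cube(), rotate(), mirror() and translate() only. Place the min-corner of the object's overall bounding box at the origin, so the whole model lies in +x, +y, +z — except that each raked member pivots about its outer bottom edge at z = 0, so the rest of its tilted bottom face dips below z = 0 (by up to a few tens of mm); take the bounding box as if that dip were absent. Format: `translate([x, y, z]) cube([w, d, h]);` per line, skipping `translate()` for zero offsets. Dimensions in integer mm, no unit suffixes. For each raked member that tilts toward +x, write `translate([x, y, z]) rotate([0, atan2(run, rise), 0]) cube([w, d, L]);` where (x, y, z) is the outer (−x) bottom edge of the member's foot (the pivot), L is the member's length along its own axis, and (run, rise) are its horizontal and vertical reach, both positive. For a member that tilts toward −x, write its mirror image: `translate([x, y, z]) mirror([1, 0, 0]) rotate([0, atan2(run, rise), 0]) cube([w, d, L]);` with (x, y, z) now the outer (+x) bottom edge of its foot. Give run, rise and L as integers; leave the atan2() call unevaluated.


// leg length = √(416² + 780²) = 884
// right-leg outer foot x = 2·416 + 104 = 936
// beam min-corner = (416, 0, 780)
translate([416, 0, 780]) cube([104, 869, 89]);
translate([0, 77, 0]) rotate([0, atan2(416, 780), 0]) cube([26, 58, 884]);
translate([936, 77, 0]) mirror([1, 0, 0]) rotate([0, atan2(416, 780), 0]) cube([26, 58, 884]);
translate([0, 734, 0]) rotate([0, atan2(416, 780), 0]) cube([26, 58, 884]);
translate([936, 734, 0]) mirror([1, 0, 0]) rotate([0, atan2(416, 780), 0]) cube([26, 58, 884]);


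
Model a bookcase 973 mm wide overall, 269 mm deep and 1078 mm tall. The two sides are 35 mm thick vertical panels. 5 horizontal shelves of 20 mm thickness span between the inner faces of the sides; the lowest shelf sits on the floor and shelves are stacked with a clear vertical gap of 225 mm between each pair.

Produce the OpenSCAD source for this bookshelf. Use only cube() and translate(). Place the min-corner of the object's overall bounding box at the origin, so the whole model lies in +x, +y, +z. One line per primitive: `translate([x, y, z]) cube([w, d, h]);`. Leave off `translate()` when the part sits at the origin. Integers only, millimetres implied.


cube([35, 269, 1078]);
translate([938, 0, 0]) cube([35, 269, 1078]);
translate([35, 0, 0]) cube([903, 269, 20]);
translate([35, 0, 245]) cube([903, 269, 20]);
translate([35, 0, 490]) cube([903, 269, 20]);
translate([35, 0, 735]) cube([903, 269, 20]);
translate([35, 0, 980]) cube([903, 269, 20]);


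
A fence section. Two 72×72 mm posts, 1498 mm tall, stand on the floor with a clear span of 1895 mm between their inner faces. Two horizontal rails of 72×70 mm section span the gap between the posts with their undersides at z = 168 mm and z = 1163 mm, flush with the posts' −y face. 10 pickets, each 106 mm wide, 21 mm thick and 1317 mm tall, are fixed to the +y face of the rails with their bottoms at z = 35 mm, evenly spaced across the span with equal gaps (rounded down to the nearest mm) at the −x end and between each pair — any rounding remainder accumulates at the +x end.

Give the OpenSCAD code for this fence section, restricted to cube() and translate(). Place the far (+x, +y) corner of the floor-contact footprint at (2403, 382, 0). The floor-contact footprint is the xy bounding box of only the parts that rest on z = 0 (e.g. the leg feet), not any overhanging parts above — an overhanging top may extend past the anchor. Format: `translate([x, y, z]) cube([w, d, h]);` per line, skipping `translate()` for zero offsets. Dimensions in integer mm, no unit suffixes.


translate([364, 310, 0]) cube([72, 72, 1498]);
translate([2331, 310, 0]) cube([72, 72, 1498]);
translate([436, 310, 168]) cube([1895, 72, 70]);
translate([436, 310, 1163]) cube([1895, 72, 70]);
translate([511, 382, 35]) cube([106, 21, 1317]);
translate([692, 382, 35]) cube([106, 21, 1317]);
translate([873, 382, 35]) cube([106, 21, 1317]);
translate([1054, 382, 35]) cube([106, 21, 1317]);
translate([1235, 382, 35]) cube([106, 21, 1317]);
translate([1416, 382, 35]) cube([106, 21, 1317]);
translate([1597, 382, 35]) cube([106, 21, 1317]);
translate([1778, 382, 35]) cube([106, 21, 1317]);
translate([1959, 382, 35]) cube([106, 21, 1317]);
translate([2140, 382, 35]) cube([106, 21, 1317]);


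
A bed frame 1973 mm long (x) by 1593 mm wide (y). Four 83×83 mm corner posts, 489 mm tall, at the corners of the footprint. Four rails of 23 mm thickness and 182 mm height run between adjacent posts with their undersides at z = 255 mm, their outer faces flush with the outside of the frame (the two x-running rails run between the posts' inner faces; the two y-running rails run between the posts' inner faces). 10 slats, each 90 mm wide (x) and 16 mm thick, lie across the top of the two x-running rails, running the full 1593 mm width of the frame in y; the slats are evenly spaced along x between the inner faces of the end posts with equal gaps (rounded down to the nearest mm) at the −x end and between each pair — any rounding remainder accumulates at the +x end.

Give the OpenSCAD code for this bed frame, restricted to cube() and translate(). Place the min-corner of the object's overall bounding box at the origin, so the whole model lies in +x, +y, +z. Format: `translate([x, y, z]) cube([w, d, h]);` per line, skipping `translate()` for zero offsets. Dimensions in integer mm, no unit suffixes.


// slat z = rail_z + rail_h = 255 + 182 = 437
// slat gap = ⌊(1807 − 10·90) / 11⌋ = 82
cube([83, 83, 489]);
translate([0, 1510, 0]) cube([83, 83, 489]);
translate([1890, 0, 0]) cube([83, 83, 489]);
translate([1890, 1510, 0]) cube([83, 83, 489]);
translate([83, 0, 255]) cube([1807, 23, 182]);
translate([83, 1570, 255]) cube([1807, 23, 182]);
translate([0, 83, 255]) cube([23, 1427, 182]);
translate([1950, 83, 255]) cube([23, 1427, 182]);
translate([165, 0, 437]) cube([90, 1593, 16]);
translate([337, 0, 437]) cube([90, 1593, 16]);
translate([509, 0, 437]) cube([90, 1593, 16]);
translate([681, 0, 437]) cube([90, 1593, 16]);
translate([853, 0, 437]) cube([90, 1593, 16]);
translate([1025, 0, 437]) cube([90, 1593, 16]);
translate([1197, 0, 437]) cube([90, 1593, 16]);
translate([1369, 0, 437]) cube([90, 1593, 16]);
translate([1541, 0, 437]) cube([90, 1593, 16]);
translate([1713, 0, 437]) cube([90, 1593, 16]);


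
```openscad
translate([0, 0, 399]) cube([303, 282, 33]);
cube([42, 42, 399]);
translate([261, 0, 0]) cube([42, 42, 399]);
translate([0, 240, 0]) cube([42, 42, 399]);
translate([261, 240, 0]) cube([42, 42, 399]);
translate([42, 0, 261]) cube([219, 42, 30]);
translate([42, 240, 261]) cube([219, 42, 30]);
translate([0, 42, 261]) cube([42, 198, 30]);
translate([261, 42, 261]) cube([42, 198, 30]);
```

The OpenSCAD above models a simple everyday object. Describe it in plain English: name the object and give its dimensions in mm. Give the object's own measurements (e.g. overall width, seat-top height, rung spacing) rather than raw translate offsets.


A four-legged stool. The seat is a 303×282×33 mm slab whose top surface is at z = 432 mm; four square legs, each 42×42 mm in cross-section, run from the floor (z = 0) to the underside of the seat, each flush with a corner of the seat. Four stretchers, 42 mm wide and 30 mm tall, connect adjacent legs with their undersides at z = 261 mm, each running between the inner faces of the legs it joins and aligned with the legs' outer faces on the other axis.


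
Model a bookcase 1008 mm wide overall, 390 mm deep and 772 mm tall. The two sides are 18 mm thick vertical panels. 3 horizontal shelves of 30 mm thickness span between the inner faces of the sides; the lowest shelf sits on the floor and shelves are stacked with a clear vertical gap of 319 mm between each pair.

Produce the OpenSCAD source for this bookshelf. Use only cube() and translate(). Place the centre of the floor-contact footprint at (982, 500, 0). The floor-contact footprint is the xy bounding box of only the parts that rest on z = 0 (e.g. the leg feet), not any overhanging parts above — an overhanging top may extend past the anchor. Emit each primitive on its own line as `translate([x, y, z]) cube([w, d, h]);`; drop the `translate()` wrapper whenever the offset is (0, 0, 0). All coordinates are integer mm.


translate([478, 305, 0]) cube([18, 390, 772]);
translate([1468, 305, 0]) cube([18, 390, 772]);
translate([496, 305, 0]) cube([972, 390, 30]);
translate([496, 305, 349]) cube([972, 390, 30]);
translate([496, 305, 698]) cube([972, 390, 30]);


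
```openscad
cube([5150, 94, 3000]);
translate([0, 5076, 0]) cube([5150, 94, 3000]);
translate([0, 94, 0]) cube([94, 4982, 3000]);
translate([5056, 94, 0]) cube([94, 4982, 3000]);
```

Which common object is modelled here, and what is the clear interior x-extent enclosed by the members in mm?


A house (or room) frame. The interior width is 4962 mm.

Four 3000 mm walls enclosing a rectangle with no floor or roof — a room or house frame. Outside width is 5150 mm and wall thickness is 94 mm, so the interior width is 5150 − 2 × 94 = 4962 mm.


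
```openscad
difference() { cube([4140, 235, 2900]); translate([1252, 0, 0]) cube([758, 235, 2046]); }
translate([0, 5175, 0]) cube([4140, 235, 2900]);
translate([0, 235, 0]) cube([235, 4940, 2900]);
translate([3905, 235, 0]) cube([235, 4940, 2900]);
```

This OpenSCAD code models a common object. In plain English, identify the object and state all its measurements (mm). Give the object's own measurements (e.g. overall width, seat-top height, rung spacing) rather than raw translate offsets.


A single room: four walls, each 2900 mm tall and 235 mm thick, enclosing an outside footprint 4140×5410 mm (x × y), no floor or roof. The front and back walls (−y and +y sides) run the full x-width; the side walls fit between their inner faces. A door opening 758 mm wide and 2046 mm tall is cut through the front wall from the floor up, its −x edge 1252 mm from the wall's −x end.


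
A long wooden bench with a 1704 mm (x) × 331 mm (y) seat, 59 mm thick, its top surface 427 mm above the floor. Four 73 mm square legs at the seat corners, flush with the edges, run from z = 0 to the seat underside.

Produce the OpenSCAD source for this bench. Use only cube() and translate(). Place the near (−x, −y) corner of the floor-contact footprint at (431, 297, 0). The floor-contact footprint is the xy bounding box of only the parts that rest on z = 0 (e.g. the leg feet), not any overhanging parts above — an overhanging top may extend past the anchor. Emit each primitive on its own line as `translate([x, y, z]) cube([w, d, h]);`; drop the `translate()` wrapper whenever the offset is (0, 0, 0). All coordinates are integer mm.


translate([431, 297, 368]) cube([1704, 331, 59]);
translate([431, 297, 0]) cube([73, 73, 368]);
translate([431, 555, 0]) cube([73, 73, 368]);
translate([2062, 297, 0]) cube([73, 73, 368]);
translate([2062, 555, 0]) cube([73, 73, 368]);


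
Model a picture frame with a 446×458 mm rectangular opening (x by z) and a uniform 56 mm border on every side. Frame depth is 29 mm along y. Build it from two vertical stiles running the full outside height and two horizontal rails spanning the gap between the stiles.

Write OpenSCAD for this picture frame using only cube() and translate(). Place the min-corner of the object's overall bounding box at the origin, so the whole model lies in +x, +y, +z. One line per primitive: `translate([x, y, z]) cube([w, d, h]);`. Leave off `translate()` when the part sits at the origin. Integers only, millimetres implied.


cube([56, 29, 570]);
translate([502, 0, 0]) cube([56, 29, 570]);
translate([56, 0, 0]) cube([446, 29, 56]);
translate([56, 0, 514]) cube([446, 29, 56]);


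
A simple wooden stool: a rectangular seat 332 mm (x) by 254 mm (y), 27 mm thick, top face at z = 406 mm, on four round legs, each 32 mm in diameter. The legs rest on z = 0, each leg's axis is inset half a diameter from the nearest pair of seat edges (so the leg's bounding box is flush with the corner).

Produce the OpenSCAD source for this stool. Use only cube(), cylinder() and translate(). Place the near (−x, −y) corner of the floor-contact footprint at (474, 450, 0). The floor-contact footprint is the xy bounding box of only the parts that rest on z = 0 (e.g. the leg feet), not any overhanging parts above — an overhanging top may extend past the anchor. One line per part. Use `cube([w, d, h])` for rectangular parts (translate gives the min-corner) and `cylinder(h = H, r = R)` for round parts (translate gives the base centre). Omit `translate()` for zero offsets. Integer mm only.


translate([474, 450, 379]) cube([332, 254, 27]);
translate([490, 466, 0]) cylinder(h = 379, r = 16);
translate([790, 466, 0]) cylinder(h = 379, r = 16);
translate([490, 688, 0]) cylinder(h = 379, r = 16);
translate([790, 688, 0]) cylinder(h = 379, r = 16);


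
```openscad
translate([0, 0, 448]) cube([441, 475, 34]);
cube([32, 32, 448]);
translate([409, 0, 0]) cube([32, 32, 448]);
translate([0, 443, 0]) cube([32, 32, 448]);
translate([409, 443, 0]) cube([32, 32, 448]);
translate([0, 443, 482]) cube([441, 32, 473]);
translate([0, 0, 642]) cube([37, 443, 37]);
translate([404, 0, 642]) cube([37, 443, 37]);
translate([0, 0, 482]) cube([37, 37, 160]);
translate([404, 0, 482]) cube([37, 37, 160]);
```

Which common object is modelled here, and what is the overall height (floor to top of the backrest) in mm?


A chair. The overall height is 955 mm.

A slab on four corner posts with a tall panel at the back — a chair. The seat slab sits at z = 448 with thickness 34, and the 473 mm backrest starts at the seat top, so the overall height is 448 + 34 + 473 = 955 mm.


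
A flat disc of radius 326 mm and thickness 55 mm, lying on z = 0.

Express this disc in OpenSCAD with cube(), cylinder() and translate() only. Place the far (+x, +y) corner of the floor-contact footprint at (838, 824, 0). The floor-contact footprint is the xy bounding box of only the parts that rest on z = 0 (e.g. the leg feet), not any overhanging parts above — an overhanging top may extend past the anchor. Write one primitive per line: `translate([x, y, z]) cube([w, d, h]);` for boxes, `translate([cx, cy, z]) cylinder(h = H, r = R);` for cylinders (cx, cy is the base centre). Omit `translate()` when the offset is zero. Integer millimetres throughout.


translate([512, 498, 0]) cylinder(h = 55, r = 326);


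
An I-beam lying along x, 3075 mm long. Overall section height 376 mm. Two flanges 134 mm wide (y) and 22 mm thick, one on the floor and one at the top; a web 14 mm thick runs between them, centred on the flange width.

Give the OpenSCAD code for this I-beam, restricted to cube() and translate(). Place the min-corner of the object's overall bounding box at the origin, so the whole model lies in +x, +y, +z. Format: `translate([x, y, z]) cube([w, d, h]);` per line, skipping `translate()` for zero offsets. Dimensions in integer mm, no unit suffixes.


cube([3075, 134, 22]);
translate([0, 60, 22]) cube([3075, 14, 332]);
translate([0, 0, 354]) cube([3075, 134, 22]);


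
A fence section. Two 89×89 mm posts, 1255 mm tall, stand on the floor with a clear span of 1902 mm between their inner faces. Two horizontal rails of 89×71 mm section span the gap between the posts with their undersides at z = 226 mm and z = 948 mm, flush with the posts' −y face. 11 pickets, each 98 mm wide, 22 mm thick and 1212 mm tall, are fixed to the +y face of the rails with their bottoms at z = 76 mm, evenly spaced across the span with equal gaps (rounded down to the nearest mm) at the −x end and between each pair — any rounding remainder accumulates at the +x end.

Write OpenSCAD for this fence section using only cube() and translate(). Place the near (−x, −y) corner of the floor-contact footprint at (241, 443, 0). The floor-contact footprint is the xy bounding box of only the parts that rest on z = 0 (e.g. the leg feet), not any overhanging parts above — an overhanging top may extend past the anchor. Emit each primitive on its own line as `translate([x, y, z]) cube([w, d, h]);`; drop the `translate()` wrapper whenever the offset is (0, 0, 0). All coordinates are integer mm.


translate([241, 443, 0]) cube([89, 89, 1255]);
translate([2232, 443, 0]) cube([89, 89, 1255]);
translate([330, 443, 226]) cube([1902, 89, 71]);
translate([330, 443, 948]) cube([1902, 89, 71]);
translate([398, 532, 76]) cube([98, 22, 1212]);
translate([564, 532, 76]) cube([98, 22, 1212]);
translate([730, 532, 76]) cube([98, 22, 1212]);
translate([896, 532, 76]) cube([98, 22, 1212]);
translate([1062, 532, 76]) cube([98, 22, 1212]);
translate([1228, 532, 76]) cube([98, 22, 1212]);
translate([1394, 532, 76]) cube([98, 22, 1212]);
translate([1560, 532, 76]) cube([98, 22, 1212]);
translate([1726, 532, 76]) cube([98, 22, 1212]);
translate([1892, 532, 76]) cube([98, 22, 1212]);
translate([2058, 532, 76]) cube([98, 22, 1212]);


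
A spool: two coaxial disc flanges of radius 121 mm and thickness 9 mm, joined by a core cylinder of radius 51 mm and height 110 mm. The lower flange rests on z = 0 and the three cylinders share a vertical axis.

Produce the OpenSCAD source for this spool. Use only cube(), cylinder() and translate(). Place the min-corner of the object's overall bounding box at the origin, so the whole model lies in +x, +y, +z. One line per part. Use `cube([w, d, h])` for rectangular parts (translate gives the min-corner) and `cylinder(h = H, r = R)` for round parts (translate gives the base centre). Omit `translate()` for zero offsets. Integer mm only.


translate([121, 121, 0]) cylinder(h = 9, r = 121);
translate([121, 121, 9]) cylinder(h = 110, r = 51);
translate([121, 121, 119]) cylinder(h = 9, r = 121);


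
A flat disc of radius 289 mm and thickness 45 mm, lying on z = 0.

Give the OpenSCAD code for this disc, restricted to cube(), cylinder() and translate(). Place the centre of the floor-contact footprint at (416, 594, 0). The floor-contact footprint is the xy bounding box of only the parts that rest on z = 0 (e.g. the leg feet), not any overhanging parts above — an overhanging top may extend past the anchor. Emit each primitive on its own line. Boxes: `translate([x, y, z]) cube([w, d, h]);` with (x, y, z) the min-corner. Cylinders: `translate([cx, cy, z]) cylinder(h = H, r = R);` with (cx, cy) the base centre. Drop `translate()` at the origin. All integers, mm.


translate([416, 594, 0]) cylinder(h = 45, r = 289);


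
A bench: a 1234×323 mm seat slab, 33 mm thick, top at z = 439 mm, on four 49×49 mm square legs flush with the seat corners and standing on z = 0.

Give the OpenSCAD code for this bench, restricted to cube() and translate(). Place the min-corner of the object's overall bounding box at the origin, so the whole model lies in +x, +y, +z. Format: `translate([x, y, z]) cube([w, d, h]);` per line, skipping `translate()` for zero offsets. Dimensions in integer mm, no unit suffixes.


// leg_h = 439 − 33 = 406
translate([0, 0, 406]) cube([1234, 323, 33]);
cube([49, 49, 406]);
translate([0, 274, 0]) cube([49, 49, 406]);
translate([1185, 0, 0]) cube([49, 49, 406]);
translate([1185, 274, 0]) cube([49, 49, 406]);


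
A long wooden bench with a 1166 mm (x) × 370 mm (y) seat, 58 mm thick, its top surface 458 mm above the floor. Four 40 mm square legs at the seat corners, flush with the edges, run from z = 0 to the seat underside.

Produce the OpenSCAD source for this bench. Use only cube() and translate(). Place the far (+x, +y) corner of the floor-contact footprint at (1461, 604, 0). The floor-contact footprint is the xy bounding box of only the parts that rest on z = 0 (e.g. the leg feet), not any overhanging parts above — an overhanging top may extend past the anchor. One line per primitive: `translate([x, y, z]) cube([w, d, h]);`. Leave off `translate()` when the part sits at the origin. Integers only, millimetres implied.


translate([295, 234, 400]) cube([1166, 370, 58]);
translate([295, 234, 0]) cube([40, 40, 400]);
translate([295, 564, 0]) cube([40, 40, 400]);
translate([1421, 234, 0]) cube([40, 40, 400]);
translate([1421, 564, 0]) cube([40, 40, 400]);


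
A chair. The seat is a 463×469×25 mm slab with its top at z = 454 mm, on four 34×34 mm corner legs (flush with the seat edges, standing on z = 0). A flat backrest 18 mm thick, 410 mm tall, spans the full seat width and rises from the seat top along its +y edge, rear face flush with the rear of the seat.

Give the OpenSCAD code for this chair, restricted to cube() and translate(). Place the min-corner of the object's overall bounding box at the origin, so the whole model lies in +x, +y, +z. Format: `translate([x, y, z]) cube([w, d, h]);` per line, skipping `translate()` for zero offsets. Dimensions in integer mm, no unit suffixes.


translate([0, 0, 429]) cube([463, 469, 25]);
cube([34, 34, 429]);
translate([429, 0, 0]) cube([34, 34, 429]);
translate([0, 435, 0]) cube([34, 34, 429]);
translate([429, 435, 0]) cube([34, 34, 429]);
translate([0, 451, 454]) cube([463, 18, 410]);


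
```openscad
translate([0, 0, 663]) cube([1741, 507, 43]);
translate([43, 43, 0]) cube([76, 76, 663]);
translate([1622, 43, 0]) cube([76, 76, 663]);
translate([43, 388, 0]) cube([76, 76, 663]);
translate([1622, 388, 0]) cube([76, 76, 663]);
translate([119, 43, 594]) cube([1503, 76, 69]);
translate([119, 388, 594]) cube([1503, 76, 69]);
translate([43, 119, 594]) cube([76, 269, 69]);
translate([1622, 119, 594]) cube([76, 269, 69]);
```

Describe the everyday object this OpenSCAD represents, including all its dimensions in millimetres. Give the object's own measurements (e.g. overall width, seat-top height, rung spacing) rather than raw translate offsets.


A table: top 1741 mm (x) × 507 mm (y), 43 mm thick, upper face at z = 706 mm, on four 76×76 mm square legs, each inset 43 mm from the nearest pair of top edges from z = 0 to the bottom of the top. Four apron rails, 76 mm thick and 69 mm tall, run between adjacent legs with their top edges flush with the underside of the top and their outer faces flush with the legs' outer faces.


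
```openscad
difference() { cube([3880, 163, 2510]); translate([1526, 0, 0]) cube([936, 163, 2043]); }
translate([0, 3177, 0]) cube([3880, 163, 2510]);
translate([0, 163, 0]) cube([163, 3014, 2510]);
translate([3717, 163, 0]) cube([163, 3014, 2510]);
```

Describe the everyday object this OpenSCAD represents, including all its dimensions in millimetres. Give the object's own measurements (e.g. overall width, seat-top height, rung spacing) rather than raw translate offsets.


A single room: four walls, each 2510 mm tall and 163 mm thick, enclosing an outside footprint 3880×3340 mm (x × y), no floor or roof. The front and back walls (−y and +y sides) run the full x-width; the side walls fit between their inner faces. A door opening 936 mm wide and 2043 mm tall is cut through the front wall from the floor up, its −x edge 1526 mm from the wall's −x end.


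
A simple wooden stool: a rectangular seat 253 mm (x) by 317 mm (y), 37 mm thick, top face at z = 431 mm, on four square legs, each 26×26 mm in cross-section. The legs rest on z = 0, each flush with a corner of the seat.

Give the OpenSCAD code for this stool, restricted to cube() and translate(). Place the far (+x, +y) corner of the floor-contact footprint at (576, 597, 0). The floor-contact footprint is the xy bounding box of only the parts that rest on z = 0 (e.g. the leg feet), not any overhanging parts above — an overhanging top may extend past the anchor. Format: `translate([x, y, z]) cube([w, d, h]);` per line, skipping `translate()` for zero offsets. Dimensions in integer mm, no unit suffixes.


// leg_h = 431 - 37 = 394
translate([323, 280, 394]) cube([253, 317, 37]);
translate([323, 280, 0]) cube([26, 26, 394]);
translate([550, 280, 0]) cube([26, 26, 394]);
translate([323, 571, 0]) cube([26, 26, 394]);
translate([550, 571, 0]) cube([26, 26, 394]);


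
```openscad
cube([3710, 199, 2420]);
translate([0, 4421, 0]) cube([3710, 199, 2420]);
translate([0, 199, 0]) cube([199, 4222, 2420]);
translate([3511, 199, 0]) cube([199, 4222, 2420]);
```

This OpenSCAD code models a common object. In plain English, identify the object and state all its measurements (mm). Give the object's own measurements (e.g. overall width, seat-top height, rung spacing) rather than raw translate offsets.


The wall frame of a small rectangular building: four walls, each 2420 mm tall and 199 mm thick, enclosing a footprint 3710 mm (x) by 4620 mm (y) outside-to-outside, with no floor or roof. The front and back walls (the −y and +y sides) span the full width; the two side walls fit between them.


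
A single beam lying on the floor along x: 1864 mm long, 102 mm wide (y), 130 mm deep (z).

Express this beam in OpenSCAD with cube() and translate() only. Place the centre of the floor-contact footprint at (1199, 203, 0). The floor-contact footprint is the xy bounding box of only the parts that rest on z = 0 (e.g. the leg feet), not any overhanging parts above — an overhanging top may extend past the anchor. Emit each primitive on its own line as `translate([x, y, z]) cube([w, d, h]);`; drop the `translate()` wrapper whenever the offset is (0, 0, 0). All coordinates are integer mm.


translate([267, 152, 0]) cube([1864, 102, 130]);


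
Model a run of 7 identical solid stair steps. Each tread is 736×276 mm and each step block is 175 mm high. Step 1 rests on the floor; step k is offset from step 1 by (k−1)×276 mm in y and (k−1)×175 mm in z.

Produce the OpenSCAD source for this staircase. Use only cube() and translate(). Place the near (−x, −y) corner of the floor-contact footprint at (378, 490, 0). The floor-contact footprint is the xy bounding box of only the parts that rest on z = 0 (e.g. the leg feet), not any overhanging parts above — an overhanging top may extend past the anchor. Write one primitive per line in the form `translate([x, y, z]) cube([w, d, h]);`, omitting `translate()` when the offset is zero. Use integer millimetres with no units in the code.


translate([378, 490, 0]) cube([736, 276, 175]);
translate([378, 766, 175]) cube([736, 276, 175]);
translate([378, 1042, 350]) cube([736, 276, 175]);
translate([378, 1318, 525]) cube([736, 276, 175]);
translate([378, 1594, 700]) cube([736, 276, 175]);
translate([378, 1870, 875]) cube([736, 276, 175]);
translate([378, 2146, 1050]) cube([736, 276, 175]);


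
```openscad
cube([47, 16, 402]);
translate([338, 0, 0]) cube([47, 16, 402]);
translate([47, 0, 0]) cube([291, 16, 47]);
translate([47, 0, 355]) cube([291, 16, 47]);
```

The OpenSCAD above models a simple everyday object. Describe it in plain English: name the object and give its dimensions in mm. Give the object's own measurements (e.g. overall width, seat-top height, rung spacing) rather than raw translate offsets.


A rectangular picture frame lying in the x–z plane (depth along y). The opening is 291 mm wide (x) by 308 mm tall (z), surrounded by a border 47 mm wide on all four sides. The frame is 16 mm deep and is made of two full-height vertical stiles with two horizontal rails fitted between them.


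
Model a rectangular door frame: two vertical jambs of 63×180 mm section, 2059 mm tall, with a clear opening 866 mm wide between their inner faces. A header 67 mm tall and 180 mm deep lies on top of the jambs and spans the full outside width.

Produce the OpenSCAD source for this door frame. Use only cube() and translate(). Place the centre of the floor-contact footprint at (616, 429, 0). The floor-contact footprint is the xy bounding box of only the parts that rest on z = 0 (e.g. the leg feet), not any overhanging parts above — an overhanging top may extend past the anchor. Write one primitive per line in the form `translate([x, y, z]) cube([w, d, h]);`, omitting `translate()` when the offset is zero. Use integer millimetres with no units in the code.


translate([120, 339, 0]) cube([63, 180, 2059]);
translate([1049, 339, 0]) cube([63, 180, 2059]);
translate([120, 339, 2059]) cube([992, 180, 67]);
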